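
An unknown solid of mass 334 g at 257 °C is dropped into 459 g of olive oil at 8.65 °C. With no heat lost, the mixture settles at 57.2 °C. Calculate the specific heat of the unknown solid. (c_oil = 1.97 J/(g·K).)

Net heat exchanged in the isolated system is zero:
334·c·(57.2 − 257) + 459·1.97·(57.2 − 8.65) = 0
-66733 c = -43900
c = -43900/-66733 ≈ 0.6578 J/(g·K)

c ≈ 0.658 J/(g·K)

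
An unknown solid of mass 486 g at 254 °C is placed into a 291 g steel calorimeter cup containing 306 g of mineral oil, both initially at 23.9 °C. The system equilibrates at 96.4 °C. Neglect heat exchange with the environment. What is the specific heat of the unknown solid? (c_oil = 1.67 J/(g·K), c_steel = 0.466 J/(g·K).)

c ≈ 0.612 J/(g·K)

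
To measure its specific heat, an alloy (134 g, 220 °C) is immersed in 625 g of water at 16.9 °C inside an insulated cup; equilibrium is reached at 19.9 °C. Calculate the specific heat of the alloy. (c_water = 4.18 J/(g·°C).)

c ≈ 0.292 J/(g·°C)

Heat lost by the alloy = heat gained by the water:
134·c·(220 − 19.9) = 625·4.18·(19.9 − 16.9)
26813 c = 7837.5  ⇒  c ≈ 0.2923 J/(g·°C)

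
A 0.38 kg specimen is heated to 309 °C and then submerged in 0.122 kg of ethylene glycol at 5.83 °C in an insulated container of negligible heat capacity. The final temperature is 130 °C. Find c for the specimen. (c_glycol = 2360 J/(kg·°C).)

c ≈ 526 J/(kg·°C)

Heat lost by the specimen = heat gained by the glycol:
0.38·c·(309 − 130) = 0.122·2360·(130 − 5.83)
68.02 c = 35751  ⇒  c ≈ 525.6 J/(kg·°C)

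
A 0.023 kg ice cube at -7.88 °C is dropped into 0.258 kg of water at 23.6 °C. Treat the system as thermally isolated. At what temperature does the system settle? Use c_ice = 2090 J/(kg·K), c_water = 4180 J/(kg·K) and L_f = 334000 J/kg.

T_f ≈ 14.8 °C

Heat gained plus heat lost sum to zero:
ice -7.88→0 °C: 0.023×2090×7.88 = 378.79
  latent heat to melt: 0.023×334000 = 7682
  meltwater 0→T: 0.023×4180×T = 96.14 T
  water cools: 0.258×4180×(T − 23.6) = 1078.4(T − 23.6)
1174.6 T = 25451 − 8060.8 = 17390
T ≈ 14.81 °C — above 0 °C, consistent with complete melting.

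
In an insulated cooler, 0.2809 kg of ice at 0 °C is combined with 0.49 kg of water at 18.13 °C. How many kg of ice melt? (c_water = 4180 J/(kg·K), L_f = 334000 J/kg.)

m_melted ≈ 0.111 kg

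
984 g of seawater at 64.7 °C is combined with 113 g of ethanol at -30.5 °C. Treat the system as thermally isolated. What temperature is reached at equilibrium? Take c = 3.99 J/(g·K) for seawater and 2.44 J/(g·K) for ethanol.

T_f ≈ 58.5 °C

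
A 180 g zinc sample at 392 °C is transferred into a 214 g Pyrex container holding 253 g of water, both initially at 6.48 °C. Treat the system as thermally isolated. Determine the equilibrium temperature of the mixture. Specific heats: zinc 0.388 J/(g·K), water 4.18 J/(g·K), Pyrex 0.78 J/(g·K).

T_f ≈ 27.3 °C

T_f = Σ m_i c_i T_i / Σ m_i c_i:
T_f = (69.84×392 + 1057.5×6.48 + 166.92×6.48) / (69.84 + 1057.5 + 166.92)
    = 35312 / 1294.3 ≈ 27.28 °C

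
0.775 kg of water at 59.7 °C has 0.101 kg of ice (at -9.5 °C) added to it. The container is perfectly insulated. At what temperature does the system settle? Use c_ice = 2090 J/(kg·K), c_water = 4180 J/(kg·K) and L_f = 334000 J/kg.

T_f ≈ 43.1 °C

Heat gained plus heat lost sum to zero:
ice -9.5→0 °C: 0.101×2090×9.5 = 2005.4; melt ice: 0.101×334000 = 33734; meltwater 0→T: 0.101×4180×T = 422.18 T; water cools: 0.775×4180×(T − 59.7) = 3239.5(T − 59.7)
3661.7 T = 193398 − 35739 = 157659
T ≈ 43.06 °C. Since T > 0 °C, the all-ice-melts assumption holds.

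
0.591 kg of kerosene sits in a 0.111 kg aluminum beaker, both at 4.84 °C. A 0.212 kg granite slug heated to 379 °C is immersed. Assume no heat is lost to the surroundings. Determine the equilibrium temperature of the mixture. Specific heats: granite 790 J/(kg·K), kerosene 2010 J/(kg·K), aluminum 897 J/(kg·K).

Energy conservation, ΣQ = 0:
0.212*790*(T − 379) + 0.591*2010*(T − 4.84) + 0.111*897*(T − 4.84) = 0
1455 T = 69706
T ≈ 47.91 °C

T_f ≈ 47.9 °C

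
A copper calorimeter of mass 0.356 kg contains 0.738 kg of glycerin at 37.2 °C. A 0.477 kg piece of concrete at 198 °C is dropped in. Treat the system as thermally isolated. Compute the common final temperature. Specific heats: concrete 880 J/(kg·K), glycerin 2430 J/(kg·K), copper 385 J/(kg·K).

T_f ≈ 65.9 °C

Setting the total heat transfer to zero:
0.477·880·(T − 198) + 0.738·2430·(T − 37.2) + 0.356·385·(T − 37.2) = 0
419.76(T − 198) + 1793.3(T − 37.2) + 137.06(T − 37.2) = 0
2350.2 T = 154923
T = 154923 / 2350.2 = 65.9 °C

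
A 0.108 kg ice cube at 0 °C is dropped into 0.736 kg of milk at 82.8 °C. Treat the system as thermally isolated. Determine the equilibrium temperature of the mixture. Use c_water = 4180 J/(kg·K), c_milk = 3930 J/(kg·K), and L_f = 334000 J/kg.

Let T be the final temperature. ΣQ_i = 0:
fusion: m_ice L_f = 0.108·334000 = 36072
  meltwater 0→T: 0.108·4180·T = 451.44 T
  milk: 2892.5(T − 82.8)
3343.9 T = 239497 − 36072 = 203425
T ≈ 60.83 °C — above 0 °C, consistent with complete melting.

T_f ≈ 60.8 °C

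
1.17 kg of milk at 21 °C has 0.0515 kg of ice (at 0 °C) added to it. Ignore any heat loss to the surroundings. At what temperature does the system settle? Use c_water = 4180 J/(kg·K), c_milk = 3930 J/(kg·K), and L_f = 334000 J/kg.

T_f ≈ 16.5 °C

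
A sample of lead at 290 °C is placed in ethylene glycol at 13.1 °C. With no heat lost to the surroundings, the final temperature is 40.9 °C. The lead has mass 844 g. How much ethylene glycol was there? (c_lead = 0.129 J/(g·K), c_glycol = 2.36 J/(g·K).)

|Q_lead| = |Q_glycol|:
844×0.129×(290 − 40.9) = m×2.36×(40.9 − 13.1)
65.61 m = 27121  ⇒  m ≈ 413.4 g

m ≈ 413 g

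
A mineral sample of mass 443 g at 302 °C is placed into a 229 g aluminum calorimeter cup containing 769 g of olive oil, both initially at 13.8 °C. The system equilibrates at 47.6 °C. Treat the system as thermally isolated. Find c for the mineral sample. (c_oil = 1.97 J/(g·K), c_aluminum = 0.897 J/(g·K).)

c ≈ 0.516 J/(g·K)

Energy conservation, ΣQ = 0:
443×c×(47.6 − 302) + 769×1.97×(47.6 − 13.8) + 229×0.897×(47.6 − 13.8) = 0
-112699 c = -58148
c = -58148/-112699 ≈ 0.516 J/(g·K)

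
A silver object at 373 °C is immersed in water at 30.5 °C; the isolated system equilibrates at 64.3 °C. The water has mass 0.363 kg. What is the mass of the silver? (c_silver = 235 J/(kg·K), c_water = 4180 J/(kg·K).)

m ≈ 0.707 kg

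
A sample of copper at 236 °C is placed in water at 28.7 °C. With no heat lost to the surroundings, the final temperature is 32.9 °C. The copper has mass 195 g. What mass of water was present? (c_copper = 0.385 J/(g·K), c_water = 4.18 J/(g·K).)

m ≈ 869 g

Heat gained plus heat lost sum to zero:
195·0.385·(32.9 − 236) + m·4.18·(32.9 − 28.7) = 0
17.56 m = 15248
m = 15248/17.56 ≈ 868.5 g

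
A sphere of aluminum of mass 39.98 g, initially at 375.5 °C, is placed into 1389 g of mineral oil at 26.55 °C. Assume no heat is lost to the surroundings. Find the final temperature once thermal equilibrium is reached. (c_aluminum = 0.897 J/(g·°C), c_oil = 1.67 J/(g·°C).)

Set heat shed by the hot body equal to heat absorbed by the cold body:
39.98*0.897*(375.5 − T) = 1389*1.67*(T − 26.55)
35.86(375.5 − T) = 2319.6(T − 26.55)
2355.5 T = 75052  ⇒  T ≈ 31.86 °C

T_f ≈ 31.9 °C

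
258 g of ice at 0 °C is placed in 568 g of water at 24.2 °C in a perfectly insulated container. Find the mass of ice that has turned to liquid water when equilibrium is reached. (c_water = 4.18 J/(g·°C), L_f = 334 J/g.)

m_melted ≈ 172 g

Heat available from the water dropping to 0 °C: 568×4.18×24.2 = 57457 J.
To melt every bit of ice: 258×334 = 86172 J.
That's not enough to melt it all — equilibrium is at 0 °C with ice remaining.
m_melted×334 = 57457  ⇒  m_melted ≈ 172 g.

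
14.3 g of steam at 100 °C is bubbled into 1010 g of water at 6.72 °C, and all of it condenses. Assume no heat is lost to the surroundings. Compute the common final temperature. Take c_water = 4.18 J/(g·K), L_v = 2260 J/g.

T_f ≈ 15.6 °C

Let T be the final temperature. ΣQ_i = 0:
condense steam: −14.3×2260 = −32318; condensed water 100 °C→T: 59.77(T − 100); water warms: 1010×4.18×(T − 6.72) = 4221.8(T − 6.72)
4281.6 T = 32318 + 5977.4 + 28370 = 66666
T ≈ 15.57 °C (< 100 °C, so full condensation is consistent).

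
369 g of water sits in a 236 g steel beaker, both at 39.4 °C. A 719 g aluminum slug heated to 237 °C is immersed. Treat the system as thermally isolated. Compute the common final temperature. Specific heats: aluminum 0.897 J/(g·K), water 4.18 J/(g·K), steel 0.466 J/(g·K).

Net heat exchanged in the isolated system is zero:
719×0.897×(T − 237) + 369×4.18×(T − 39.4) + 236×0.466×(T − 39.4) = 0
644.94(T − 237) + 1542.4(T − 39.4) + 109.98(T − 39.4) = 0
2297.3 T = 217956
T = 217956/2297.3 ≈ 94.87 °C

T_f ≈ 94.9 °C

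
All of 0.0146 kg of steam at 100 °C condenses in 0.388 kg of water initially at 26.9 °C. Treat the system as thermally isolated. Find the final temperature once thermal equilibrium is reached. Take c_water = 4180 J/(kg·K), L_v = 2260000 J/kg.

Taking heat into each body as positive, Σ m c ΔT = 0:
condense steam: −0.0146×2260000 = −32996; condensate cools 100→T: 0.0146×4180×(T − 100) = 61.03(T − 100); water warms: 0.388×4180×(T − 26.9) = 1621.8(T − 26.9)
1682.9 T = 32996 + 6102.8 + 43627 = 82726
T ≈ 49.16 °C — below 100 °C, confirming all the steam condensed.

T_f ≈ 49.2 °C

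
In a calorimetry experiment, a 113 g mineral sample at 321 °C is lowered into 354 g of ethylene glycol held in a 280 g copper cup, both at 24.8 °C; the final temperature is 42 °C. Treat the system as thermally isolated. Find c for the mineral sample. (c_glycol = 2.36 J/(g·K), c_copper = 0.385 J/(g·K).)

c ≈ 0.515 J/(g·K)

Let T be the final temperature. ΣQ_i = 0:
113×c×(42 − 321) + 354×2.36×(42 − 24.8) + 280×0.385×(42 − 24.8) = 0
-31527 c = -16224
c = -16224/-31527 ≈ 0.5146 J/(g·K)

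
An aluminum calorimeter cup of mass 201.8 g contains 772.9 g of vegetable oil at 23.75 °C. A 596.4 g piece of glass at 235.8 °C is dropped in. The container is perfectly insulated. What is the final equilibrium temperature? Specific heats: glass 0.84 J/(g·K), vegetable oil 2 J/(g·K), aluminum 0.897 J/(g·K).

T_f ≈ 71.4 °C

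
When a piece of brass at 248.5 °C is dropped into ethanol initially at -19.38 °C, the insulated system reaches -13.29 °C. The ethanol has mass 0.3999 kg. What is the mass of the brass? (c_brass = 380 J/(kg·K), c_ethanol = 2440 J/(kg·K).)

m ≈ 0.0597 kg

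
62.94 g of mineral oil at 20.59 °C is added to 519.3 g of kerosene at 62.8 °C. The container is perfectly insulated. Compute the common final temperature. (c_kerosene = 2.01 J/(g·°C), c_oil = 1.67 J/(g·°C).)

T_f ≈ 58.9 °C

Energy conservation, ΣQ = 0:
519.3*2.01*(T − 62.8) + 62.94*1.67*(T − 20.59) = 0
1043.8(T − 62.8) + 105.11(T − 20.59) = 0
1148.9 T = 67714
T = 67714/1148.9 ≈ 58.94 °C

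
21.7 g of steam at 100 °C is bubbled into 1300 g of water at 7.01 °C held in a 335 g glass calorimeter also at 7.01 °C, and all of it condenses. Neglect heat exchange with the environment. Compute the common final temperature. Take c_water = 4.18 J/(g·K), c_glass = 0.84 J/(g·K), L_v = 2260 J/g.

Let T be the final temperature. ΣQ_i = 0:
steam→water at 100 °C releases m L_v = 21.7·2260 = 49042; condensed water 100 °C→T: 90.71(T − 100); water warms: 1300·4.18·(T − 7.01) = 5434(T − 7.01); cup: 281.4(T − 7.01)
5806.1 T = 49042 + 9070.6 + 40065 = 98178
T ≈ 16.91 °C (< 100 °C, so full condensation is consistent).

T_f ≈ 16.9 °C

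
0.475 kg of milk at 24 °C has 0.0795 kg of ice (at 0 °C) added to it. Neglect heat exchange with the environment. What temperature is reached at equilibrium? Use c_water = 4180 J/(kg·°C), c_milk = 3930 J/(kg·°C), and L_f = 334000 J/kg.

T_f ≈ 8.3 °C

Let T be the final temperature. ΣQ_i = 0:
melt ice: 0.0795×334000 = 26553
  warm the meltwater: 332.31 T
  milk: 1866.8(T − 24)
2199.1 T = 44802 − 26553 = 18249
T ≈ 8.30 °C. Since T > 0 °C, the all-ice-melts assumption holds.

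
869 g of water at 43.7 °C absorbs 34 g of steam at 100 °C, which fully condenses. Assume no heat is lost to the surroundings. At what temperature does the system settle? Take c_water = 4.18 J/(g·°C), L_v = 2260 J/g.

T_f ≈ 66.2 °C

Taking heat into each body as positive, Σ m c ΔT = 0:
latent heat released on condensation: 34·2260 = 76840
  condensed water 100 °C→T: 142.12(T − 100)
  original water: 3632.4(T − 43.7)
3774.5 T = 76840 + 14212 + 158737 = 249789
T ≈ 66.18 °C — below 100 °C, confirming all the steam condensed.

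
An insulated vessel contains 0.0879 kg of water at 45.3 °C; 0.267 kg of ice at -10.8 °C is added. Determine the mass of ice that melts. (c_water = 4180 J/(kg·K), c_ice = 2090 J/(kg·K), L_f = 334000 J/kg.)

Water can give up m c ΔT = 0.0879·4180·45.3 = 16644 J before reaching 0 °C.
Warming the ice to 0 °C takes 0.267·2090·10.8 = 6026.7 J, leaving 10617 J for melting.
Fully melting the ice requires m_ice L_f = 0.267·334000 = 89178 J.
That's not enough to melt it all — equilibrium is at 0 °C with ice remaining.
Mass melted = 10617/334000 ≈ 0.03179 kg.

m_melted ≈ 0.0318 kg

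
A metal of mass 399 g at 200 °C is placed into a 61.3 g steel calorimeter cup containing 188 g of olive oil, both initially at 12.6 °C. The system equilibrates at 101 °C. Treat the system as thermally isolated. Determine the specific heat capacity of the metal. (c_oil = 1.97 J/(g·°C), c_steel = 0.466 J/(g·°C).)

c ≈ 0.893 J/(g·°C)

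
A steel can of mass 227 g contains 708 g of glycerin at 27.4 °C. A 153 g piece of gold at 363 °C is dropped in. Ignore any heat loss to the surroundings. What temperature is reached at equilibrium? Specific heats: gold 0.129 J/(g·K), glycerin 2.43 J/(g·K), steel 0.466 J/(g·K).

Heat gained plus heat lost sum to zero:
153·0.129·(T − 363) + 708·2.43·(T − 27.4) + 227·0.466·(T − 27.4) = 0
1846 T = 57203
T = 57203 / 1846 = 31 °C

T_f ≈ 31.0 °C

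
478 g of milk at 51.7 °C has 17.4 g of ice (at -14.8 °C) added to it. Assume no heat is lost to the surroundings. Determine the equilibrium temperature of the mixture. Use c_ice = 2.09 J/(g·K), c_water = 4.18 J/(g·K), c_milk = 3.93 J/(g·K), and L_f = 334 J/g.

T_f ≈ 46.5 °C

Sum of m c ΔT and latent-heat terms is zero:
ice -14.8→0 °C: 17.4×2.09×14.8 = 538.22
  fusion: m_ice L_f = 17.4×334 = 5811.6
  warm the meltwater: 72.73 T
  milk: 1878.5(T − 51.7)
1951.3 T = 97121 − 6349.8 = 90771
T ≈ 46.52 °C — above 0 °C, consistent with complete melting.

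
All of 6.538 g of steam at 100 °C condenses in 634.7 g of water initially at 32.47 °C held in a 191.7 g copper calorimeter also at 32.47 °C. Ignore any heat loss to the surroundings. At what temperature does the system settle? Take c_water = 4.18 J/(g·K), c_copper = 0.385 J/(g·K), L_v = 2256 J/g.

Setting the total heat transfer to zero:
latent heat released on condensation: 6.538×2256 = 14750; condensed water 100 °C→T: 27.33(T − 100); original water: 2653(T − 32.47); cup: 73.8(T − 32.47)
2754.2 T = 14750 + 2732.9 + 88541 = 106023
T ≈ 38.50 °C (< 100 °C, so full condensation is consistent).

T_f ≈ 38.5 °C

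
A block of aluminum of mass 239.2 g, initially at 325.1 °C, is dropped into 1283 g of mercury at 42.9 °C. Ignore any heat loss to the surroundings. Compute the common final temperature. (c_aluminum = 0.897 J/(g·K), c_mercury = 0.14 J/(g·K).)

Setting the total heat transfer to zero:
239.2×0.897×(T − 325.1) + 1283×0.14×(T − 42.9) = 0
394.18 T = 77460
T ≈ 196.51 °C

T_f ≈ 196.5 °C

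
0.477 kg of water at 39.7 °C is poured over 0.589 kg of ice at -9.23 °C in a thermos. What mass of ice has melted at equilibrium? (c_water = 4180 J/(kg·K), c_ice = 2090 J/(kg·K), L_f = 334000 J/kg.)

Water can give up m c ΔT = 0.477·4180·39.7 = 79156 J before reaching 0 °C.
Of that, 0.589·2090·9.23 = 11362 J goes to bring the ice to 0 °C, leaving 67794 J.
To melt every bit of ice: 0.589·334000 = 196726 J.
That's not enough to melt it all — equilibrium is at 0 °C with ice remaining.
m_melted·334000 = 67794  ⇒  m_melted ≈ 0.203 kg.

m_melted ≈ 0.203 kg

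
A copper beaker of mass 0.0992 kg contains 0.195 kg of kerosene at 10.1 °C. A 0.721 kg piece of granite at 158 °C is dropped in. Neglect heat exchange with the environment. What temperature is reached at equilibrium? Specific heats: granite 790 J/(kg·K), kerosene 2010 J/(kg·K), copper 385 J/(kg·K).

T_f ≈ 94.4 °C

T_f = Σ m_i c_i T_i / Σ m_i c_i:
T_f = (569.59·158 + 391.95·10.1 + 38.19·10.1) / (569.59 + 391.95 + 38.19)
    = 94340 / 999.73 ≈ 94.36 °C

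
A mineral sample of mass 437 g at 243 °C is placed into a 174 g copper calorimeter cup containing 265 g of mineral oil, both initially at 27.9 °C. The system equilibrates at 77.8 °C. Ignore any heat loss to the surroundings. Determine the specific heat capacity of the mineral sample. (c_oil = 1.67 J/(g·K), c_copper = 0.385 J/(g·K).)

c ≈ 0.352 J/(g·K)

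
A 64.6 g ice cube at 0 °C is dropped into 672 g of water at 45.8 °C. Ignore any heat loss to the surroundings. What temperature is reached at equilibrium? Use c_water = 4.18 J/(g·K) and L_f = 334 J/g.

Conservation of energy gives ΣQ = 0:
melt ice: 64.6×334 = 21576; meltwater 0→T: 64.6×4.18×T = 270.03 T; water: 2809(T − 45.8)
3079 T = 128650 − 21576 = 107074
T ≈ 34.78 °C (positive, so assuming full melt was valid).

T_f ≈ 34.8 °C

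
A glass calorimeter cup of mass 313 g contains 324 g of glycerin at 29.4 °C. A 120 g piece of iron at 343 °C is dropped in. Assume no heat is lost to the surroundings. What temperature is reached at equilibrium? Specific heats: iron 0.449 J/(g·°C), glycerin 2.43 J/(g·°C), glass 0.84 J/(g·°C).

T_f ≈ 44.7 °C

With ΣQ=0 the equilibrium temperature is the m·c-weighted mean:
T_f = (53.88*343 + 787.32*29.4 + 262.92*29.4) / (53.88 + 787.32 + 262.92)
    = 49358 / 1104.1 ≈ 44.70 °C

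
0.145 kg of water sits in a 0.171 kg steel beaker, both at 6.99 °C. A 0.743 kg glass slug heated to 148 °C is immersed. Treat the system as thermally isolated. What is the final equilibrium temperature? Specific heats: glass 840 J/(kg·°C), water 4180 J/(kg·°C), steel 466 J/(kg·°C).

T_f ≈ 74.2 °C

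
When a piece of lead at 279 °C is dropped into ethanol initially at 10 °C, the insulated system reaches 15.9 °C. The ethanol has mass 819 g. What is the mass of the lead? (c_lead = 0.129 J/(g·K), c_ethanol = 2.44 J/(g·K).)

m ≈ 347 g

|Q_lead| = |Q_ethanol|:
m·0.129·(279 − 15.9) = 819·2.44·(15.9 − 10)
33.94 m = 11790  ⇒  m ≈ 347.4 g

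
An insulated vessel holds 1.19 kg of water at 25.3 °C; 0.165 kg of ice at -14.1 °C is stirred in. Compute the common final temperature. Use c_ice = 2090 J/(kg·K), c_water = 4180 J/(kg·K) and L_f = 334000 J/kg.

T_f ≈ 11.6 °C

Energy conservation, ΣQ = 0:
warm ice to 0 °C: 0.165·2090·(0 − (-14.1)) = 4862.4
  melt ice: 0.165·334000 = 55110
  warm the meltwater: 689.7 T
  water cools: 1.19·4180·(T − 25.3) = 4974.2(T − 25.3)
5663.9 T = 125847 − 59972 = 65875
T ≈ 11.63 °C — above 0 °C, consistent with complete melting.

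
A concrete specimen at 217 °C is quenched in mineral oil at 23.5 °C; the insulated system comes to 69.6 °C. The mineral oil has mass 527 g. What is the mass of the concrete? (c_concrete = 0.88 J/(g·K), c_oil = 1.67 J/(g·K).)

Heat lost by the concrete = heat gained by the oil:
m·0.88·(217 − 69.6) = 527·1.67·(69.6 − 23.5)
129.71 m = 40572  ⇒  m ≈ 312.8 g

m ≈ 313 g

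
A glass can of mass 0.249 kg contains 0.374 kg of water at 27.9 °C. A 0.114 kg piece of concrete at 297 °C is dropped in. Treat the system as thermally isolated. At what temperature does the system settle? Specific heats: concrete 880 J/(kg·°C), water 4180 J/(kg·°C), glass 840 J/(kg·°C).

Heat gained plus heat lost sum to zero:
0.114·880·(T − 297) + 0.374·4180·(T − 27.9) + 0.249·840·(T − 27.9) = 0
1872.8 T = 79247
T = 79247 / 1872.8 = 42.3 °C

T_f ≈ 42.3 °C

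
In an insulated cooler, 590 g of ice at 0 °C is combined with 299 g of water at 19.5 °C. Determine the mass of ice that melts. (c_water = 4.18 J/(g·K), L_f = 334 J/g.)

m_melted ≈ 73 g

Heat available from the water dropping to 0 °C: 299·4.18·19.5 = 24371 J.
Melting all 590 g of ice would need 590·334 = 197060 J.
That's not enough to melt it all — equilibrium is at 0 °C with ice remaining.
m_melted·334 = 24371  ⇒  m_melted ≈ 72.97 g.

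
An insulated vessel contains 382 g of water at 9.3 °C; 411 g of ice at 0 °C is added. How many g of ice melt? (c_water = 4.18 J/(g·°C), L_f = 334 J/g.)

m_melted ≈ 44.5 g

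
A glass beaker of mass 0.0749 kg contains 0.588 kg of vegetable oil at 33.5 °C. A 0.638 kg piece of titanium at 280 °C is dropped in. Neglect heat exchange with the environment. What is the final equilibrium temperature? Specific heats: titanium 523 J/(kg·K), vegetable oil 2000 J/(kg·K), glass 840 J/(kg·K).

T_f ≈ 85.8 °C

Setting the total heat transfer to zero:
0.638·523·(T − 280) + 0.588·2000·(T − 33.5) + 0.0749·840·(T − 33.5) = 0
(333.67 + 1176 + 62.92) T = 333.67·280 + 1176·33.5 + 62.92·33.5
T = 134932 / 1572.6 = 85.8 °C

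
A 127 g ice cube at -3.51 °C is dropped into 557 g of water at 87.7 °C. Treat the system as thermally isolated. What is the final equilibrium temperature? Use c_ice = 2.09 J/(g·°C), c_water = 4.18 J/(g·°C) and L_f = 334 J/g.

T_f ≈ 56.3 °C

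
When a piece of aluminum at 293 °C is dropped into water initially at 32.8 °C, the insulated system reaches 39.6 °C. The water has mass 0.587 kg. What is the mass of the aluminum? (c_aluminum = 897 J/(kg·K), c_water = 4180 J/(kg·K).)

Heat lost by the aluminum = heat gained by the water:
m·897·(293 − 39.6) = 0.587·4180·(39.6 − 32.8)
227300 m = 16685  ⇒  m ≈ 0.0734 kg

m ≈ 0.0734 kg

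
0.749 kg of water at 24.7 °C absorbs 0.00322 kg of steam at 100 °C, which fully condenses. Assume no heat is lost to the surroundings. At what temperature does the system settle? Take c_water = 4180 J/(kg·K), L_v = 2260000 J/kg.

Energy balance with sensible and latent terms:
steam→water at 100 °C releases m L_v = 0.00322×2260000 = 7277.2; condensate cools 100→T: 0.00322×4180×(T − 100) = 13.46(T − 100); water warms: 0.749×4180×(T − 24.7) = 3130.8(T − 24.7)
3144.3 T = 7277.2 + 1346 + 77331 = 85954
T ≈ 27.34 °C (< 100 °C, so full condensation is consistent).

T_f ≈ 27.3 °C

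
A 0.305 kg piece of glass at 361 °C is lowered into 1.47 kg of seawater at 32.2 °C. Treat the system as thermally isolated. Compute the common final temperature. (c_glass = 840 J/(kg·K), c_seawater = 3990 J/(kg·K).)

T_f ≈ 46.0 °C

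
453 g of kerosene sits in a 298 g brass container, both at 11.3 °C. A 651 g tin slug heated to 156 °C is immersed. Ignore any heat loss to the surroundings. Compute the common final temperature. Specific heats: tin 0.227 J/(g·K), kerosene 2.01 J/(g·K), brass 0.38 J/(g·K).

Conservation of energy gives ΣQ = 0:
651*0.227*(T − 156) + 453*2.01*(T − 11.3) + 298*0.38*(T − 11.3) = 0
147.78(T − 156) + 910.53(T − 11.3) + 113.24(T − 11.3) = 0
(147.78 + 910.53 + 113.24) T = 147.78*156 + 910.53*11.3 + 113.24*11.3
T = 34622 / 1171.5 = 29.6 °C

T_f ≈ 29.6 °C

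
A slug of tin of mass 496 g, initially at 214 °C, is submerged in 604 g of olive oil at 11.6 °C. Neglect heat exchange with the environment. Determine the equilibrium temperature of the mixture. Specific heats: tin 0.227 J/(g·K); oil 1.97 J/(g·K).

Set heat shed by the hot body equal to heat absorbed by the cold body:
496×0.227×(214 − T) = 604×1.97×(T − 11.6)
112.59(214 − T) = 1189.9(T − 11.6)
1302.5 T = 37897  ⇒  T ≈ 29.10 °C

T_f ≈ 29.1 °C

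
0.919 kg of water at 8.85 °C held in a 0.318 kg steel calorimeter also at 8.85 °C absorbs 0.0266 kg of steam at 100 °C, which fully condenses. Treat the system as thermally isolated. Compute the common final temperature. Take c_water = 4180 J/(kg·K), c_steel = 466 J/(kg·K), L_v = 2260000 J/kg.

Conservation of energy gives ΣQ = 0:
condense steam: −0.0266·2260000 = −60116
  condensed water 100 °C→T: 111.19(T − 100)
  water warms: 0.919·4180·(T − 8.85) = 3841.4(T − 8.85)
  cup: 148.19(T − 8.85)
4100.8 T = 60116 + 11119 + 35308 = 106543
T ≈ 25.98 °C (< 100 °C, so full condensation is consistent).

T_f ≈ 26.0 °C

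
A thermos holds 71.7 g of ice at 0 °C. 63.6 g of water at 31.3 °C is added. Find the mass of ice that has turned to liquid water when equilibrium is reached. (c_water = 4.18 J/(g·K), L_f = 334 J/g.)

Heat available from the water dropping to 0 °C: 63.6×4.18×31.3 = 8321 J.
Fully melting the ice requires m_ice L_f = 71.7×334 = 23948 J.
Since 8321 < 23948 J, not all the ice melts; equilibrium is at 0 °C.
m_melt = 8321 / L_f = 24.91 g.

m_melted ≈ 24.9 g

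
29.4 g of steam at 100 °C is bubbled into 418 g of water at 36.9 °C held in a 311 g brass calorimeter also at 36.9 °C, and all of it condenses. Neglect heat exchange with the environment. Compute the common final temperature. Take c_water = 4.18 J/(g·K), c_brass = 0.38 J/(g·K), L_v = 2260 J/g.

Energy conservation, ΣQ = 0:
steam→water at 100 °C releases m L_v = 29.4·2260 = 66444; condensed water 100 °C→T: 122.89(T − 100); water warms: 418·4.18·(T − 36.9) = 1747.2(T − 36.9); cup: 118.18(T − 36.9)
1988.3 T = 66444 + 12289 + 68834 = 147567
T ≈ 74.22 °C — below 100 °C, confirming all the steam condensed.

T_f ≈ 74.2 °C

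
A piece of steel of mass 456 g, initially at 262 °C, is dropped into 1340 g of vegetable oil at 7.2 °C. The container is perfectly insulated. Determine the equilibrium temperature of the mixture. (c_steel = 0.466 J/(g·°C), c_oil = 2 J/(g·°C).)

T_f ≈ 25.9 °C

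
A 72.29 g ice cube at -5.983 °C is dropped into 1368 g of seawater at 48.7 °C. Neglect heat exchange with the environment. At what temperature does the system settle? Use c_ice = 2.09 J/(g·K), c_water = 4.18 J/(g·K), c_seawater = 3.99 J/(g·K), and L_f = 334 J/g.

T_f ≈ 41.8 °C

Setting the total heat transfer to zero:
warm ice to 0 °C: 72.29×2.09×(0 − (-5.983)) = 903.95
  latent heat to melt: 72.29×334 = 24145
  warm the meltwater: 302.17 T
  seawater cools: 1368×3.99×(T − 48.7) = 5458.3(T − 48.7)
5760.5 T = 265820 − 25049 = 240771
T ≈ 41.80 °C (positive, so assuming full melt was valid).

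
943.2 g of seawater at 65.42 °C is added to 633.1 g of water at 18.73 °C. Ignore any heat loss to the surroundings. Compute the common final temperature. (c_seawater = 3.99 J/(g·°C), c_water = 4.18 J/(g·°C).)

T_f ≈ 46.1 °C

T_f = Σ m_i c_i T_i / Σ m_i c_i:
T_f = (3763.4×65.42 + 2646.4×18.73) / (3763.4 + 2646.4)
    = 295766 / 6409.7 ≈ 46.14 °C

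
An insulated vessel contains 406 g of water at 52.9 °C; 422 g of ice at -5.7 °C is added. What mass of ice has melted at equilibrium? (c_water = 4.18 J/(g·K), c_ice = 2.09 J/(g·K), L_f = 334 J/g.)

Heat available from the water dropping to 0 °C: 406·4.18·52.9 = 89776 J.
Of that, 422·2.09·5.7 = 5027.3 J goes to bring the ice to 0 °C, leaving 84748 J.
Fully melting the ice requires m_ice L_f = 422·334 = 140948 J.
Since 84748 < 140948 J, not all the ice melts; equilibrium is at 0 °C.
m_melt = 84748 / L_f = 253.7 g.

m_melted ≈ 254 g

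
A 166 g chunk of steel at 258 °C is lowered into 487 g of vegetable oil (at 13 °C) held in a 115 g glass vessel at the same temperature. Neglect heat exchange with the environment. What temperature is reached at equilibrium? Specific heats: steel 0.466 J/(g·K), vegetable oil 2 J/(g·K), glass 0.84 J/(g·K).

T_f ≈ 29.5 °C

T_f is the heat-capacity-weighted average of the initial temperatures:
T_f = (77.36×258 + 974×13 + 96.6×13) / (77.36 + 974 + 96.6)
    = 33876 / 1148 ≈ 29.51 °C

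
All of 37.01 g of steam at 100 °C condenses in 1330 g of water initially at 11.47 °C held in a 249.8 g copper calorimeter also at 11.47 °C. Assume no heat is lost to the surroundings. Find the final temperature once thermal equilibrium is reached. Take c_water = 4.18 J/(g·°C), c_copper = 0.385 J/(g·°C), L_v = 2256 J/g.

Energy conservation, ΣQ = 0:
condense steam: −37.01·2256 = −83495; condensate cools 100→T: 37.01·4.18·(T − 100) = 154.7(T − 100); water warms: 1330·4.18·(T − 11.47) = 5559.4(T − 11.47); copper cup: 249.8·0.385·(T − 11.47) = 96.17(T − 11.47)
5810.3 T = 83495 + 15470 + 64869 = 163834
T ≈ 28.20 °C, under the boiling point, so the assumption holds.

T_f ≈ 28.2 °C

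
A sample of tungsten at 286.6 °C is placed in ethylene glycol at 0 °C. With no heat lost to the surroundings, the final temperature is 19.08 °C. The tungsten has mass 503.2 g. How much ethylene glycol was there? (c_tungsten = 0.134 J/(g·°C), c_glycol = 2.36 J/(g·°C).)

Setting the total heat transfer to zero:
503.2×0.134×(19.08 − 286.6) + m×2.36×(19.08 − 0) = 0
45.03 m = 18039
m = 18039/45.03 ≈ 400.6 g

m ≈ 401 g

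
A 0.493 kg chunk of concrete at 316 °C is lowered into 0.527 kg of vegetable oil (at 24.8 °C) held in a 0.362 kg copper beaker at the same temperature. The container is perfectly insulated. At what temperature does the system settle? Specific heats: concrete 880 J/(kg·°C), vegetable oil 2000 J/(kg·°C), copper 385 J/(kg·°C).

T_f ≈ 102.4 °C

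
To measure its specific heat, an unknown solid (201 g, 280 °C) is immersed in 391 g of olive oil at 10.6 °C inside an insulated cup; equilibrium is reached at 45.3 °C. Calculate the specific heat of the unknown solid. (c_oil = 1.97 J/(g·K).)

c ≈ 0.567 J/(g·K)

m_s c (T_s − T_f) = m_oil c_oil (T_f − T_0):
201·c·(280 − 45.3) = 391·1.97·(45.3 − 10.6)
47175 c = 26728  ⇒  c ≈ 0.5666 J/(g·K)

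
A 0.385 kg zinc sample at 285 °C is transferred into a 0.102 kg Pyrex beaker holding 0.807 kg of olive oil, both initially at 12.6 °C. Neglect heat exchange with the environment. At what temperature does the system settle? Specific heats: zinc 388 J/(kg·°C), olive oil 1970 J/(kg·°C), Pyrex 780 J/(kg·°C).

Heat gained plus heat lost sum to zero:
0.385×388×(T − 285) + 0.807×1970×(T − 12.6) + 0.102×780×(T − 12.6) = 0
(149.38 + 1589.8 + 79.56) T = 149.38×285 + 1589.8×12.6 + 79.56×12.6
T = 63607/1818.7 ≈ 34.97 °C

T_f ≈ 35.0 °C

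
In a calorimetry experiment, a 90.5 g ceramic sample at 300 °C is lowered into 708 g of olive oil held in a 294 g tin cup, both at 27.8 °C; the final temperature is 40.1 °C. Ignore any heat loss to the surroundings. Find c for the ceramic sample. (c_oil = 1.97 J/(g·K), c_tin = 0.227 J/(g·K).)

c ≈ 0.764 J/(g·K)

Taking heat into each body as positive, Σ m c ΔT = 0:
90.5×c×(40.1 − 300) + 708×1.97×(40.1 − 27.8) + 294×0.227×(40.1 − 27.8) = 0
-23521 c = -17976
c = -17976/-23521 ≈ 0.7643 J/(g·K)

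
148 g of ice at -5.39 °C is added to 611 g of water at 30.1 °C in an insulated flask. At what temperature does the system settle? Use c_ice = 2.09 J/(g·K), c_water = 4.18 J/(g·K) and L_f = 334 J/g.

T_f ≈ 8.1 °C

Conservation of energy gives ΣQ = 0:
warm ice to 0 °C: 148×2.09×(0 − (-5.39)) = 1667.2; fusion: m_ice L_f = 148×334 = 49432; meltwater 0→T: 148×4.18×T = 618.64 T; water: 2554(T − 30.1)
3172.6 T = 76875 − 51099 = 25776
T ≈ 8.12 °C. Since T > 0 °C, the all-ice-melts assumption holds.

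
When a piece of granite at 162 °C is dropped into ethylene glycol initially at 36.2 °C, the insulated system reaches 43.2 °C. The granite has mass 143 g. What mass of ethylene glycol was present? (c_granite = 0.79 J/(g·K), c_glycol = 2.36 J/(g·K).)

m ≈ 812 g

Let T be the final temperature. ΣQ_i = 0:
143×0.79×(43.2 − 162) + m×2.36×(43.2 − 36.2) = 0
16.52 m = 13421
m = 13421/16.52 ≈ 812.4 g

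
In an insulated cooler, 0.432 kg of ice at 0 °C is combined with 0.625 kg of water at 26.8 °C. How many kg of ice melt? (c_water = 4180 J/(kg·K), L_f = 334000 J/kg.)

Water can give up m c ΔT = 0.625×4180×26.8 = 70015 J before reaching 0 °C.
Fully melting the ice requires m_ice L_f = 0.432×334000 = 144288 J.
70015 J < 144288 J, so only part of the ice melts and the system sits at 0 °C.
Mass melted = 70015/334000 ≈ 0.2096 kg.

m_melted ≈ 0.21 kg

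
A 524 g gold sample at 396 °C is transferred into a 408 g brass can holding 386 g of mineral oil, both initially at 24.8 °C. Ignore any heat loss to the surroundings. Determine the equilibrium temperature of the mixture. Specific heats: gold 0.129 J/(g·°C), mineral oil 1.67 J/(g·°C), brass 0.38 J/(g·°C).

T_f ≈ 53.7 °C

Let T be the final temperature. ΣQ_i = 0:
524×0.129×(T − 396) + 386×1.67×(T − 24.8) + 408×0.38×(T − 24.8) = 0
(67.6 + 644.62 + 155.04) T = 67.6×396 + 644.62×24.8 + 155.04×24.8
T = 46600 / 867.26 = 53.7 °C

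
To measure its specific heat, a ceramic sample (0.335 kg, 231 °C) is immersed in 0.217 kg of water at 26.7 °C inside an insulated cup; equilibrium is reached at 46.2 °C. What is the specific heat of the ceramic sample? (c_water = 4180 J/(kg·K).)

Heat lost by the ceramic sample = heat gained by the water:
0.335×c×(231 − 46.2) = 0.217×4180×(46.2 − 26.7)
61.91 c = 17688  ⇒  c ≈ 285.7 J/(kg·K)

c ≈ 286 J/(kg·K)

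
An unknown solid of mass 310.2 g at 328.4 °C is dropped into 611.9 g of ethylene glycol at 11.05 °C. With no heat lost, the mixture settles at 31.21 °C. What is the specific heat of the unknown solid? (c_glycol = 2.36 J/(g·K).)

Let T be the final temperature. ΣQ_i = 0:
310.2·c·(31.21 − 328.4) + 611.9·2.36·(31.21 − 11.05) = 0
-92188 c = -29113
c = -29113/-92188 ≈ 0.3158 J/(g·K)

c ≈ 0.316 J/(g·K)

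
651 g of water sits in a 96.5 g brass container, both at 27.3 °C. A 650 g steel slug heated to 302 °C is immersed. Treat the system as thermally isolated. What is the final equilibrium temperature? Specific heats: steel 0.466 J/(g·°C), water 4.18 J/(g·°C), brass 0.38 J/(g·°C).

T_f ≈ 54.5 °C

Energy conservation, ΣQ = 0:
650×0.466×(T − 302) + 651×4.18×(T − 27.3) + 96.5×0.38×(T − 27.3) = 0
302.9(T − 302) + 2721.2(T − 27.3) + 36.67(T − 27.3) = 0
3060.8 T = 166765
T = 166765/3060.8 ≈ 54.49 °C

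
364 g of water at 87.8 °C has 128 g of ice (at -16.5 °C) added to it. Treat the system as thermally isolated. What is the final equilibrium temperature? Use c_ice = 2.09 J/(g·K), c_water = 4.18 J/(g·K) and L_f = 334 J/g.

Net heat exchanged in the isolated system is zero:
ice -16.5→0 °C: 128×2.09×16.5 = 4414.1; fusion: m_ice L_f = 128×334 = 42752; meltwater 0→T: 128×4.18×T = 535.04 T; water: 1521.5(T − 87.8)
2056.6 T = 133589 − 47166 = 86423
T ≈ 42.02 °C — above 0 °C, consistent with complete melting.

T_f ≈ 42.0 °C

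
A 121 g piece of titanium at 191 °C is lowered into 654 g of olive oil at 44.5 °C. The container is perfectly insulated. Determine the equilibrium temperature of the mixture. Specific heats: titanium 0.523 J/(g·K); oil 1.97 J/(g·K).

T_f ≈ 51.4 °C

T_f = Σ m_i c_i T_i / Σ m_i c_i:
T_f = (63.28·191 + 1288.4·44.5) / (63.28 + 1288.4)
    = 69420 / 1351.7 ≈ 51.36 °C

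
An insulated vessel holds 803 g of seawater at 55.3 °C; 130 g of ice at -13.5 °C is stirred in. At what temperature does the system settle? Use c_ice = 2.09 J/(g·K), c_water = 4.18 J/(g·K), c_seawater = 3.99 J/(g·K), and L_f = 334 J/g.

T_f ≈ 34.7 °C

Let T be the final temperature. ΣQ_i = 0:
ice -13.5→0 °C: 130·2.09·13.5 = 3667.9; fusion: m_ice L_f = 130·334 = 43420; meltwater 0→T: 130·4.18·T = 543.4 T; seawater cools: 803·3.99·(T − 55.3) = 3204(T − 55.3)
3747.4 T = 177180 − 47088 = 130092
T ≈ 34.72 °C (positive, so assuming full melt was valid).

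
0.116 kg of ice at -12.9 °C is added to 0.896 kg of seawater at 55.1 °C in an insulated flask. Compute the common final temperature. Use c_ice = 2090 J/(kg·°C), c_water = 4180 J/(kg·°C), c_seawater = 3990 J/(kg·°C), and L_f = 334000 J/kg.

T_f ≈ 38.2 °C

Taking heat into each body as positive, Σ m c ΔT = 0:
warm ice to 0 °C: 0.116·2090·(0 − (-12.9)) = 3127.5; fusion: m_ice L_f = 0.116·334000 = 38744; warm the meltwater: 484.88 T; seawater cools: 0.896·3990·(T − 55.1) = 3575(T − 55.1)
4059.9 T = 196985 − 41871 = 155113
T ≈ 38.21 °C. Since T > 0 °C, the all-ice-melts assumption holds.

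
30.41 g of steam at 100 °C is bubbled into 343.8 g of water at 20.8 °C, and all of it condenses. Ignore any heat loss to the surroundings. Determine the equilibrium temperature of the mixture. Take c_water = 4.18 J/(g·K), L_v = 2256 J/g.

T_f ≈ 71.1 °C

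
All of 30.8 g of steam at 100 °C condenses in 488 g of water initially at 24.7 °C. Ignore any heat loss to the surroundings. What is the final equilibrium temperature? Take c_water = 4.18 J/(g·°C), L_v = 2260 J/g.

T_f ≈ 61.3 °C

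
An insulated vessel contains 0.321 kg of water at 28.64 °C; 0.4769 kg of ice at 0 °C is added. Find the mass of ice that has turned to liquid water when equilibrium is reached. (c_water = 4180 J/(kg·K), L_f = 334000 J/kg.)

m_melted ≈ 0.115 kg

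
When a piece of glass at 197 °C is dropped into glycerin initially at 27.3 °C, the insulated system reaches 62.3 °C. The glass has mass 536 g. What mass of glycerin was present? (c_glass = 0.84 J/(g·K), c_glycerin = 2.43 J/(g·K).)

m ≈ 713 g

Heat lost by the glass = heat gained by the glycerin:
536·0.84·(197 − 62.3) = m·2.43·(62.3 − 27.3)
85.05 m = 60647  ⇒  m ≈ 713.1 g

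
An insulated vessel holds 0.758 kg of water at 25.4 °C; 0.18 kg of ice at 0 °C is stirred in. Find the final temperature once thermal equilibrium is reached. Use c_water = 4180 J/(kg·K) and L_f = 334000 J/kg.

T_f ≈ 5.2 °C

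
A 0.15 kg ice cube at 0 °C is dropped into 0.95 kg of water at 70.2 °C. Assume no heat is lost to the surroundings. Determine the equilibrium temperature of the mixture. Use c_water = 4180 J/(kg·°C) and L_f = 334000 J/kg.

Taking heat into each body as positive, Σ m c ΔT = 0:
melt ice: 0.15·334000 = 50100; meltwater 0→T: 0.15·4180·T = 627 T; water: 3971(T − 70.2)
4598 T = 278764 − 50100 = 228664
T ≈ 49.73 °C. Since T > 0 °C, the all-ice-melts assumption holds.

T_f ≈ 49.7 °C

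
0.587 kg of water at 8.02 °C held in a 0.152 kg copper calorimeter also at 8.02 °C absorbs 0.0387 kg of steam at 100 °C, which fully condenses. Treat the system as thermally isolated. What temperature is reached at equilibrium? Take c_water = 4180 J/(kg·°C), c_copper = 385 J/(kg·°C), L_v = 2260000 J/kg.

Let T be the final temperature. ΣQ_i = 0:
steam→water at 100 °C releases m L_v = 0.0387×2260000 = 87462; condensed water 100 °C→T: 161.77(T − 100); original water: 2453.7(T − 8.02); copper cup: 0.152×385×(T − 8.02) = 58.52(T − 8.02)
2673.9 T = 87462 + 16177 + 20148 = 123786
T ≈ 46.29 °C (< 100 °C, so full condensation is consistent).

T_f ≈ 46.3 °C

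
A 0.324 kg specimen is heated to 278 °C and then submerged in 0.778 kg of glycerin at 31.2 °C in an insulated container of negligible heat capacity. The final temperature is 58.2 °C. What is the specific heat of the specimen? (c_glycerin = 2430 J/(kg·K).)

c ≈ 717 J/(kg·K)

Taking heat into each body as positive, Σ m c ΔT = 0:
0.324·c·(58.2 − 278) + 0.778·2430·(58.2 − 31.2) = 0
-71.22 c = -51045
c = -51045/-71.22 ≈ 716.8 J/(kg·K)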